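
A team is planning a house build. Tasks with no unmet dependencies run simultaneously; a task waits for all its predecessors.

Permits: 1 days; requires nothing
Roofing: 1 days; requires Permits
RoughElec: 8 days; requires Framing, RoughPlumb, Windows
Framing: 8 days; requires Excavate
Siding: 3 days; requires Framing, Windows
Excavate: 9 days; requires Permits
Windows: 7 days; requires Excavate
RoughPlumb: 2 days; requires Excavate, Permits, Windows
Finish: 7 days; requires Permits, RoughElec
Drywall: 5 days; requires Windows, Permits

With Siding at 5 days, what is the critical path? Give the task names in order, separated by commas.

Permits, Excavate, Windows, RoughPlumb, RoughElec, Finish

Baseline: Permits→Excavate→Windows→RoughPlumb→RoughElec→Finish = 1+9+7+2+8+7 = 34 → 34 days.
The longest path through Siding is only 21 days, so Siding has float 13.
No other chain overtakes it, so the finish is 34 days.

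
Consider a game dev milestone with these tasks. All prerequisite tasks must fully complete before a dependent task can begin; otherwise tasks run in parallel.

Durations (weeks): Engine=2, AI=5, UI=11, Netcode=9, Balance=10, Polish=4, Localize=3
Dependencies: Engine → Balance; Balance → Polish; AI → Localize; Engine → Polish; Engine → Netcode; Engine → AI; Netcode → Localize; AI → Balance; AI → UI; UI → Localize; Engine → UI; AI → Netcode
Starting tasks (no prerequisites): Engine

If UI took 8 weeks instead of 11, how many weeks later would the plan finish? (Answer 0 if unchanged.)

0

Actual critical path: Engine→AI→UI→Localize = 2+5+11+3 = 21 ⇒ 21 weeks.
UI lies on that path, so at 8 weeks the path becomes 18 weeks.
The binding chain switches to Engine→AI→Balance→Polish = 2+5+10+4 = 21; finish 21 weeks.
Change in finish: 21 − 21 = +0 weeks.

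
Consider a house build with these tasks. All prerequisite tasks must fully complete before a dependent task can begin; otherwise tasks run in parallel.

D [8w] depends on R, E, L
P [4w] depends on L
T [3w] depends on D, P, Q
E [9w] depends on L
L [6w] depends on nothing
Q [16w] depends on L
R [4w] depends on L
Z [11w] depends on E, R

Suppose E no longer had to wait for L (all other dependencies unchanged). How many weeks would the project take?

Before: longest chain L→E→D→T = 6+9+8+3 = 26, finish 26.
Without L→E, E's earliest start moves from 6 to 0.
After: L→Q→T = 6+16+3 = 25 → 25 weeks.

25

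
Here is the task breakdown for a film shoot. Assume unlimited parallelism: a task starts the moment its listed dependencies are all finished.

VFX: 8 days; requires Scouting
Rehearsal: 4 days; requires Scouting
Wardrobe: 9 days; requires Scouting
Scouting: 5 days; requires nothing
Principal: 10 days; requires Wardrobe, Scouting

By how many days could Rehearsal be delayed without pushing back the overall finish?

15

Scouting→Wardrobe→Principal = 5+9+10 = 24 sets the makespan at 24 days.
The longest chain containing Rehearsal totals 9 days.
So Rehearsal can slip 24 − 9 = 15 days.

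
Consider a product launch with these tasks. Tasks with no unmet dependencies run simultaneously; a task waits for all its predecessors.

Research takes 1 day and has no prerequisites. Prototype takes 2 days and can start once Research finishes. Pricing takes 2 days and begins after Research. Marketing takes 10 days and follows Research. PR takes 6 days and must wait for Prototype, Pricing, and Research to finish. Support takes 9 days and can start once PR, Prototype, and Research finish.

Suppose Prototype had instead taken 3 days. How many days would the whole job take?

19

The binding path is Research→Prototype→PR→Support = 1+2+6+9 = 18; finish at 18 days.
Prototype lies on that path, so at 3 days the path becomes 19 days.
The critical path is still Research→Prototype→PR→Support; finish is now 19 days.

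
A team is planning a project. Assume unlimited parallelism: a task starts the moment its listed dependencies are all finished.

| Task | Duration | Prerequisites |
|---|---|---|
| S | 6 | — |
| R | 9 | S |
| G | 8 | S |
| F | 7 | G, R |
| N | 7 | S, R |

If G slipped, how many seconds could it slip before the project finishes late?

1

S→R→F = 6+9+7 = 22 sets the makespan at 22 seconds.
The longest chain containing G totals 21 seconds.
Slack of G = 7 − 6 = 1 second.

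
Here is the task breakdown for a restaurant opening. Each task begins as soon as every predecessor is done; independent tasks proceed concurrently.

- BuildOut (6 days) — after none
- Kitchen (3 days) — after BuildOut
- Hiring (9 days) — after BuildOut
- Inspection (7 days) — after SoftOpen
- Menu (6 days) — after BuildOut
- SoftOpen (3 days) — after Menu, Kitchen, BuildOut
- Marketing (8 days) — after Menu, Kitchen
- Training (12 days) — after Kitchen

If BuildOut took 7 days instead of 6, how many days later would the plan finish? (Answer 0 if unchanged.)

1

Actual critical path: BuildOut→Menu→SoftOpen→Inspection = 6+6+3+7 = 22 ⇒ 22 days.
BuildOut is on the critical path; changing it to 7 makes that path 23 days.
The critical path is still BuildOut→Menu→SoftOpen→Inspection; finish is now 23 days.
Change in finish: 23 − 22 = +1 days.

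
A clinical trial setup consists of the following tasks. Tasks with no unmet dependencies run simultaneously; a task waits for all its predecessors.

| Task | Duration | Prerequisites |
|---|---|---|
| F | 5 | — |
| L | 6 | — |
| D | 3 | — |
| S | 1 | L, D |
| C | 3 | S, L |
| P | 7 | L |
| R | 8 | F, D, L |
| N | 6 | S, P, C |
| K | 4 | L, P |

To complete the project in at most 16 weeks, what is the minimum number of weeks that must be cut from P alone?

3

Current finish: 19 weeks; target: 16.
P is on every critical path, so each week cut from P cuts the finish by one (this holds down to a finish of 16).
Need 19 − 16 = 3 weeks off P → P becomes 4 weeks, finish becomes 16.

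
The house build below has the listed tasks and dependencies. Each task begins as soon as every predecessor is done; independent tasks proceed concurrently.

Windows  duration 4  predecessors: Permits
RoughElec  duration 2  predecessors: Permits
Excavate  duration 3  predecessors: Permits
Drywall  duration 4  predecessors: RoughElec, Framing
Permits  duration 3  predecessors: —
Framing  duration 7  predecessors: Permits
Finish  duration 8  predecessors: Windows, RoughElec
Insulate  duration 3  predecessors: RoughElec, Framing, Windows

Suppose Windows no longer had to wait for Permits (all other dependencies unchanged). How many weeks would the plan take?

Before: longest chain Permits→Windows→Finish = 3+4+8 = 15, finish 15.
Without Permits→Windows, Windows's earliest start moves from 3 to 0.
The longest chain is now Permits→Framing→Drywall = 3+7+4 = 14, so the plan takes 14 weeks.

14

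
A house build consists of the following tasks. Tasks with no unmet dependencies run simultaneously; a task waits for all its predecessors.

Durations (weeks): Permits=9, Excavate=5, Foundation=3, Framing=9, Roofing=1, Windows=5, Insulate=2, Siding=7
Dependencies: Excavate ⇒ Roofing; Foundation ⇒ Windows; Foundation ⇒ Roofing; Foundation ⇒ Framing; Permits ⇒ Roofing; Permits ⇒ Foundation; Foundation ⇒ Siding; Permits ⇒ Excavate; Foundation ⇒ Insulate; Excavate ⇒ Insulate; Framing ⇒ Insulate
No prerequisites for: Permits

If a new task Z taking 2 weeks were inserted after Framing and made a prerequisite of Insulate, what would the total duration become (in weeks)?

Originally the schedule takes 23 weeks.
With Z inserted, Insulate now waits for max(Foundation, Framing, Excavate, Z).
New critical path: Permits→Foundation→Framing→Z→Insulate = 9+3+9+2+2 = 25 ⇒ 25 weeks.

25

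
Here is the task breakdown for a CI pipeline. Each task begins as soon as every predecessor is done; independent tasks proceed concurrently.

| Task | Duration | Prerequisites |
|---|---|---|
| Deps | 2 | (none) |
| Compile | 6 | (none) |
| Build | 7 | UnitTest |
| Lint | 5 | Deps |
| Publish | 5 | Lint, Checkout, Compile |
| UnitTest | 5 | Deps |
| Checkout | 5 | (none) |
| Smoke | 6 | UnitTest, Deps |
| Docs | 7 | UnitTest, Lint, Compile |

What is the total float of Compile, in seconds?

1

Critical path: Deps→Lint→Docs = 2+5+7 = 14, so the finish is 14 seconds.
Compile finishes as early as 6 and must finish by 7.
Float = 14 − 13 = 1.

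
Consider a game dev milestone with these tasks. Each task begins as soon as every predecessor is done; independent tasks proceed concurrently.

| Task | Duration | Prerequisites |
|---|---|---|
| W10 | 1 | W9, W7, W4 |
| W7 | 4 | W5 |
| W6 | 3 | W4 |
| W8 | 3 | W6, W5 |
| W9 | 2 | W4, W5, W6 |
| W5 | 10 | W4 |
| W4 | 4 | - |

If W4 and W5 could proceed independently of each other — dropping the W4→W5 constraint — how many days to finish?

15

With the dependency in place, W4→W5→W7→W10 = 4+10+4+1 = 19 sets the finish at 19 days.
Without W4→W5, W5's earliest start moves from 4 to 0.
The longest chain is now W5→W7→W10 = 10+4+1 = 15, so the game dev milestone takes 15 days.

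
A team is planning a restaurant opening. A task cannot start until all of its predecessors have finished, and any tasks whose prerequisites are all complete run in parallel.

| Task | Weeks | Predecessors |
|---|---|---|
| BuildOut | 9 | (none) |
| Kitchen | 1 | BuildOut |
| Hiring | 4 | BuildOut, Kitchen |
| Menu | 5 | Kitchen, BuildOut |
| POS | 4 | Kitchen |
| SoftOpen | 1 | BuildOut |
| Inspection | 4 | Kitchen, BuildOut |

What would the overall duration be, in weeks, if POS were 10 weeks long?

20

The binding path is BuildOut→Kitchen→Menu = 9+1+5 = 15; finish at 15 weeks.
POS has 1 week of float (longest path through it is 14).
The binding chain switches to BuildOut→Kitchen→POS = 9+1+10 = 20; finish 20 weeks.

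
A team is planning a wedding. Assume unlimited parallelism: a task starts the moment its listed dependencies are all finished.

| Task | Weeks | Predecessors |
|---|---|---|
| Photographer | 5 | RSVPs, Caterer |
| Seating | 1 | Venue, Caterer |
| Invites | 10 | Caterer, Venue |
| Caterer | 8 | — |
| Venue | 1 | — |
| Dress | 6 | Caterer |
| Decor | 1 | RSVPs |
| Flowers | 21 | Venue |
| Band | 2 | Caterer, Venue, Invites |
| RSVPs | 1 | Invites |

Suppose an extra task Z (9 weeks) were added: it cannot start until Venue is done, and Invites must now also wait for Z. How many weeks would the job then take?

26

Originally the job takes 24 weeks.
With Z inserted, Invites now waits for max(Caterer, Venue, Z).
New critical path: Venue→Z→Invites→RSVPs→Photographer = 1+9+10+1+5 = 26 ⇒ 26 weeks.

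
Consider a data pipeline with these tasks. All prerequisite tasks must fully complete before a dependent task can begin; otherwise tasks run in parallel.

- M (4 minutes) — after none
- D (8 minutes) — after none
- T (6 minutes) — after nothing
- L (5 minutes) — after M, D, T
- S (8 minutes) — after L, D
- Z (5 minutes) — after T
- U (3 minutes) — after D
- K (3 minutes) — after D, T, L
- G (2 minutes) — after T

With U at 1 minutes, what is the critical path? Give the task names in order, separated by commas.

D, L, S

Baseline: D→L→S = 8+5+8 = 21 → 21 minutes.
U has 10 minutes of float (longest path through it is 11).
That remains the longest chain; total 21 minutes.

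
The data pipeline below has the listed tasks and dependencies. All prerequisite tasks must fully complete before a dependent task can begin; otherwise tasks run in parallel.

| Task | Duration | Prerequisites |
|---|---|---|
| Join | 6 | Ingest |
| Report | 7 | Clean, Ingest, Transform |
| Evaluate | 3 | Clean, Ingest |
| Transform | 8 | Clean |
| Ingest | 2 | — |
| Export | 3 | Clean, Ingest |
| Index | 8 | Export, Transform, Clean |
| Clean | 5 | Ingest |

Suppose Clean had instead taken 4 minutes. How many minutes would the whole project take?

22

Baseline: Ingest→Clean→Transform→Index = 2+5+8+8 = 23 → 23 minutes.
Clean is on the critical path; changing it to 4 makes that path 22 minutes.
That remains the longest chain; total 22 minutes.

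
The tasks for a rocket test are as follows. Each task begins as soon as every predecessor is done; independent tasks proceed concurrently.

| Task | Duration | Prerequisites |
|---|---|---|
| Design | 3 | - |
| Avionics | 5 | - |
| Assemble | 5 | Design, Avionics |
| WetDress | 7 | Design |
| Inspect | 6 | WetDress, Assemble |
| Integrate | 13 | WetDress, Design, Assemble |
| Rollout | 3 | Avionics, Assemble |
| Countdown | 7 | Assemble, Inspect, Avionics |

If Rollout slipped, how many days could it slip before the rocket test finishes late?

10

Critical path: Design→WetDress→Inspect→Countdown = 3+7+6+7 = 23, so the finish is 23 days.
Longest path through Rollout: 13 days (earliest finish 13, latest finish 23).
So Rollout can slip 23 − 13 = 10 days.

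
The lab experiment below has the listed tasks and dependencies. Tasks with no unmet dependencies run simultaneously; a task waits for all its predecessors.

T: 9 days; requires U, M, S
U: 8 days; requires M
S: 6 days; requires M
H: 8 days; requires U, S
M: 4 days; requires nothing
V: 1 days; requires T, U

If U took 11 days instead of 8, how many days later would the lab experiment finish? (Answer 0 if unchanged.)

Baseline: M→U→T→V = 4+8+9+1 = 22 → 22 days.
Since U is critical, the +3 change carries straight to that chain (now 25 days).
No other chain overtakes it, so the finish is 25 days.
Change in finish: 25 − 22 = +3 days.

3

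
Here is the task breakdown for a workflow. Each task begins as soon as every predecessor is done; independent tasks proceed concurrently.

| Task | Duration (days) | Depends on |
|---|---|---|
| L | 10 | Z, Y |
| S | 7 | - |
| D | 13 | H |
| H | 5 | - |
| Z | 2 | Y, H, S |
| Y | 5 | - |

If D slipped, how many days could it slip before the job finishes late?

S→Z→L = 7+2+10 = 19 sets the makespan at 19 days.
D finishes as early as 18 and must finish by 19.
Float = 19 − 18 = 1.

1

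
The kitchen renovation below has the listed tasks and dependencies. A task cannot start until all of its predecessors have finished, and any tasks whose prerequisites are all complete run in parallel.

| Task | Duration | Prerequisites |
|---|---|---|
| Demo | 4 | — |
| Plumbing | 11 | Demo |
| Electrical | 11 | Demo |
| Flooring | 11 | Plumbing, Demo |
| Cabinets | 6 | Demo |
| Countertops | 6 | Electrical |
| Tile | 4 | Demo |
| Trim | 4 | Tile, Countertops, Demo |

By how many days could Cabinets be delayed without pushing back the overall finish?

The longest chain is Demo→Plumbing→Flooring = 4+11+11 = 26; overall finish 26 days.
Cabinets finishes as early as 10 and must finish by 26.
Slack of Cabinets = 20 − 4 = 16 days.

16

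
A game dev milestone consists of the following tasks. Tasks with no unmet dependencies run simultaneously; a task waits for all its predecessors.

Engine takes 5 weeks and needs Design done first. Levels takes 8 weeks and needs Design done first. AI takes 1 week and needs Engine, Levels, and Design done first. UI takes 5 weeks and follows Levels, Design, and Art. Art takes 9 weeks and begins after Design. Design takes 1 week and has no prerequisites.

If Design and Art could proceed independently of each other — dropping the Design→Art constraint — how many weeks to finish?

Before: longest chain Design→Art→UI = 1+9+5 = 15, finish 15.
Without Design→Art, Art's earliest start moves from 1 to 0.
The longest chain is now Design→Levels→UI = 1+8+5 = 14, so the plan takes 14 weeks.

14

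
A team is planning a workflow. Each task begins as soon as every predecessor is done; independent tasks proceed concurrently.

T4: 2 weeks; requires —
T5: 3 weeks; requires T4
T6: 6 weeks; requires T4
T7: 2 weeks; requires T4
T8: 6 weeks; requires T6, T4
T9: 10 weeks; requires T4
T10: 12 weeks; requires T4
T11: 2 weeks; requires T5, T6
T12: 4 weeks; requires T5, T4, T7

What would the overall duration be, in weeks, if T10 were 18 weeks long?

20

Baseline: T4→T10 = 2+12 = 14 → 14 weeks.
Since T10 is critical, the +6 change carries straight to that chain (now 20 weeks).
No other chain overtakes it, so the finish is 20 weeks.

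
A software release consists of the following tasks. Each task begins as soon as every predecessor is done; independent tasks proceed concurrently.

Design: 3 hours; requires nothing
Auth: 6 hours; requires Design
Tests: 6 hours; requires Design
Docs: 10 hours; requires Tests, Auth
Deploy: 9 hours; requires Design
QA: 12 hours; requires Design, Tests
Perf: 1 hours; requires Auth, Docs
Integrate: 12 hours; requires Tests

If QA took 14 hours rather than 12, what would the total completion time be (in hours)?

As given, the longest chain is Design→Tests→QA = 3+6+12 = 21, so the finish is 21 hours.
Since QA is critical, the +2 change carries straight to that chain (now 23 hours).
No other chain overtakes it, so the finish is 23 hours.

23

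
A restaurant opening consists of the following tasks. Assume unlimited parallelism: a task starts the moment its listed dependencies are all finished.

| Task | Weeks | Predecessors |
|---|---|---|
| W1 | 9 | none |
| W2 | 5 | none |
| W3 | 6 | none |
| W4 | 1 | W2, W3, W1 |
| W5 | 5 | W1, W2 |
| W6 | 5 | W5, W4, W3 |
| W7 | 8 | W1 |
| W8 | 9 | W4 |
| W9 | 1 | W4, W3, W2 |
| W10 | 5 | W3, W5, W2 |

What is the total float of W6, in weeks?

Critical path: W1→W4→W8 = 9+1+9 = 19, so the finish is 19 weeks.
The longest chain containing W6 totals 19 weeks.
Slack of W6 = 14 − 14 = 0 weeks.

0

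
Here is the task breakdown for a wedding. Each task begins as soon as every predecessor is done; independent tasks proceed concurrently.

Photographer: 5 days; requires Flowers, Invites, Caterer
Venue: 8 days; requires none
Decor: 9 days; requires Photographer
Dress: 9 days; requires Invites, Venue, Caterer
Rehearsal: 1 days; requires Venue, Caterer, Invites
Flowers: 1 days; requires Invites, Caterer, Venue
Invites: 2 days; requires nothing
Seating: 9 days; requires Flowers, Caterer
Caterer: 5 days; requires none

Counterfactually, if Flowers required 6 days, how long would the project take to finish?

Actual critical path: Venue→Flowers→Photographer→Decor = 8+1+5+9 = 23 ⇒ 23 days.
Flowers lies on that path, so at 6 days the path becomes 28 days.
That remains the longest chain; total 28 days.

28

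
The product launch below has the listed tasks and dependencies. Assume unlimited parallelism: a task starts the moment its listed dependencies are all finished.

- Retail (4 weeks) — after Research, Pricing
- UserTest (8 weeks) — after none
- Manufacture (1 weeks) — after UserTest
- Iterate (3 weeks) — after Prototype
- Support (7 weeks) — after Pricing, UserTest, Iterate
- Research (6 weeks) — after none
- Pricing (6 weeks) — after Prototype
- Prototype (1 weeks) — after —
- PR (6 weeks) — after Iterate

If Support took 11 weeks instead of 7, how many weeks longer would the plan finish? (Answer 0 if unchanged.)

The binding path is UserTest→Support = 8+7 = 15; finish at 15 weeks.
Support lies on that path, so at 11 weeks the path becomes 19 weeks.
The critical path is still UserTest→Support; finish is now 19 weeks.
Change in finish: 19 − 15 = +4 weeks.

4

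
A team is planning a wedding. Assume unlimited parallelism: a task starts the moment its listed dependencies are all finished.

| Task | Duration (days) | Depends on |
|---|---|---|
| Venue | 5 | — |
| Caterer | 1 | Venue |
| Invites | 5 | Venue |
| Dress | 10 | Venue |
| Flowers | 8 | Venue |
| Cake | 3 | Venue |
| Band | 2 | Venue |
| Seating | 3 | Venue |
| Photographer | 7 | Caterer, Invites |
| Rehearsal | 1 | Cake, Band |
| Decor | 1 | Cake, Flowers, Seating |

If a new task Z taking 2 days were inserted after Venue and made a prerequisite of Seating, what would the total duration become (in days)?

17

Originally the plan takes 17 days.
With Z inserted, Seating now waits for max(Venue, Z).
New critical path: Venue→Invites→Photographer = 5+5+7 = 17 ⇒ 17 days.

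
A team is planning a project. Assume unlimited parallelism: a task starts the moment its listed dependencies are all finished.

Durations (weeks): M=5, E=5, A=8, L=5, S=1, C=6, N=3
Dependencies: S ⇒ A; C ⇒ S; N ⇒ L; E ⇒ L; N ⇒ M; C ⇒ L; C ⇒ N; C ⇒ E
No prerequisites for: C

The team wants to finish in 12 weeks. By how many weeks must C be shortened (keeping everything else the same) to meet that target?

Current finish: 16 weeks; target: 12.
C is on every critical path, so each week cut from C cuts the finish by one (this holds down to a finish of 11).
Need 16 − 12 = 4 weeks off C → C becomes 2 weeks, finish becomes 12.

4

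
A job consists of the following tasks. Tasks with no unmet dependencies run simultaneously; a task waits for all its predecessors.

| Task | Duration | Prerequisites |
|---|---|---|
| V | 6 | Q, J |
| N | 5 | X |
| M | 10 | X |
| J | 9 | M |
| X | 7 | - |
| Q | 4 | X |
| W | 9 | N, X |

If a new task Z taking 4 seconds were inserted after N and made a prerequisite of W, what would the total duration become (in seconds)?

32

Originally the project takes 32 seconds.
With Z inserted, W now waits for max(N, X, Z).
New critical path: X→M→J→V = 7+10+9+6 = 32 ⇒ 32 seconds.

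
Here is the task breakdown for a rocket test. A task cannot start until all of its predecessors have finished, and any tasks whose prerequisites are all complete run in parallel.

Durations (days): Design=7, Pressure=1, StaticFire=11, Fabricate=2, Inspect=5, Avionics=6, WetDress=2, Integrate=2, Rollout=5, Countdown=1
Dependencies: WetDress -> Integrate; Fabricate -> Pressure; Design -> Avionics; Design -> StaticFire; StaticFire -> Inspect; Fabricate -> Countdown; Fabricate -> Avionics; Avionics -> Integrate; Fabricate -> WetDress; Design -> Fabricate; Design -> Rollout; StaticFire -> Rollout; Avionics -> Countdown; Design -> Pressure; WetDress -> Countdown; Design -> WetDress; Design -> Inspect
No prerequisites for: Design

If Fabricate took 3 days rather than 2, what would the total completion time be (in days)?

Baseline: Design→StaticFire→Inspect = 7+11+5 = 23 → 23 days.
The longest path through Fabricate is only 17 days, so Fabricate has float 6.
That remains the longest chain; total 23 days.

23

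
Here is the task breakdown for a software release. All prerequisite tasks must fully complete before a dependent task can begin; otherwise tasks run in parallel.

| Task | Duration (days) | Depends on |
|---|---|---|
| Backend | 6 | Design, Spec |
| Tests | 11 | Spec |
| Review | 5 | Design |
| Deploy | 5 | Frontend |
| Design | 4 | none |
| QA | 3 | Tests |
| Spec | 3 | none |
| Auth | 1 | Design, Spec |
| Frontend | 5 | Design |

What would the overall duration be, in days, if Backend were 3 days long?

Actual critical path: Spec→Tests→QA = 3+11+3 = 17 ⇒ 17 days.
Backend has 7 days of float (longest path through it is 10).
That remains the longest chain; total 17 days.

17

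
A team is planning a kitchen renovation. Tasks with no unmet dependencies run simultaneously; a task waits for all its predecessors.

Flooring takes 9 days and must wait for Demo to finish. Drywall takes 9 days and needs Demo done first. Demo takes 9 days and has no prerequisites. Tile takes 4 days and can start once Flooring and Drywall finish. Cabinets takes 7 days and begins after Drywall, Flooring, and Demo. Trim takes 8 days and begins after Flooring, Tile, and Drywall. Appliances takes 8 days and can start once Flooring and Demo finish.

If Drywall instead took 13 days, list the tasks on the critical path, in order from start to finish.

Demo, Drywall, Tile, Trim

Baseline: Demo→Drywall→Tile→Trim = 9+9+4+8 = 30 → 30 days.
Drywall lies on that path, so at 13 days the path becomes 34 days.
The critical path is still Demo→Drywall→Tile→Trim; finish is now 34 days.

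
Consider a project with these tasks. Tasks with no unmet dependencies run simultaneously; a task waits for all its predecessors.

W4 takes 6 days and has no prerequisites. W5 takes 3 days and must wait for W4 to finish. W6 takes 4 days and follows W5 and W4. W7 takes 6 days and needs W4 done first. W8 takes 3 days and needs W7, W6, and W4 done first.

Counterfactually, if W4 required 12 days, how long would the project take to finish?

Actual critical path: W4→W5→W6→W8 = 6+3+4+3 = 16 ⇒ 16 days.
Since W4 is critical, the +6 change carries straight to that chain (now 22 days).
No other chain overtakes it, so the finish is 22 days.

22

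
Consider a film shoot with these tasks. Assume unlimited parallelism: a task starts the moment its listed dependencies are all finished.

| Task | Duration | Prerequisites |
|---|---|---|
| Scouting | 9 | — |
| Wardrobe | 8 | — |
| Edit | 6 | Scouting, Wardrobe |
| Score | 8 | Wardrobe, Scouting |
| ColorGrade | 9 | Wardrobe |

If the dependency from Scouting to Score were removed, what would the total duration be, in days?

17

Before: longest chain Scouting→Score = 9+8 = 17, finish 17.
Without Scouting→Score, Score's earliest start moves from 9 to 8.
After: Wardrobe→ColorGrade = 8+9 = 17 → 17 days.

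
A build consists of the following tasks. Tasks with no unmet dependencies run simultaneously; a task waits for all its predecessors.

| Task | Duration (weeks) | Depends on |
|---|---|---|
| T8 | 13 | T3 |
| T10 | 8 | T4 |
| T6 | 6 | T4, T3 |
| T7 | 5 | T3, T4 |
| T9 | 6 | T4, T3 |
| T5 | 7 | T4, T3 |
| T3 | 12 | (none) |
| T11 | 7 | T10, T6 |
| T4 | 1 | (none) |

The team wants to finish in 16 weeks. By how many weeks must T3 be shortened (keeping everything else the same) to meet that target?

Current finish: 25 weeks; target: 16.
T3 is on every critical path, so each week cut from T3 cuts the finish by one (this holds down to a finish of 16).
Need 25 − 16 = 9 weeks off T3 → T3 becomes 3 weeks, finish becomes 16.

9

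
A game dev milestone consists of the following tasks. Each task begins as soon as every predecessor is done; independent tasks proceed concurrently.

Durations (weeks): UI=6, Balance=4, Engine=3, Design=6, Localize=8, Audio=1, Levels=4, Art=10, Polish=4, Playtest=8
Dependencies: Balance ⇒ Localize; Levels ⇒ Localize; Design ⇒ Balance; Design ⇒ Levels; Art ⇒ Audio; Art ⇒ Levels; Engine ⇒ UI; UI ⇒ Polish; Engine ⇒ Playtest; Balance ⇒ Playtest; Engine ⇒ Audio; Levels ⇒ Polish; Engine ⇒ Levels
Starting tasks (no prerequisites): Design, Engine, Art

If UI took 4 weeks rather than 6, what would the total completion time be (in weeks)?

22

As given, the longest chain is Art→Levels→Localize = 10+4+8 = 22, so the finish is 22 weeks.
UI has 9 weeks of float (longest path through it is 13).
That remains the longest chain; total 22 weeks.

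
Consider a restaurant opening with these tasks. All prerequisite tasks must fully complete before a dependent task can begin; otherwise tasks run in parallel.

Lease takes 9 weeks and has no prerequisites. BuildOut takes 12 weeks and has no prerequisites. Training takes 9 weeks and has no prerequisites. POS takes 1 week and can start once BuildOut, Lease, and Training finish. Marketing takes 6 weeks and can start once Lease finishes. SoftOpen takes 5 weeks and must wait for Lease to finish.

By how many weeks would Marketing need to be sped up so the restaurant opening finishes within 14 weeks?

1

Current finish: 15 weeks; target: 14.
Marketing is on every critical path, so each week cut from Marketing cuts the finish by one (this holds down to a finish of 14).
Need 15 − 14 = 1 week off Marketing → Marketing becomes 5 weeks, finish becomes 14.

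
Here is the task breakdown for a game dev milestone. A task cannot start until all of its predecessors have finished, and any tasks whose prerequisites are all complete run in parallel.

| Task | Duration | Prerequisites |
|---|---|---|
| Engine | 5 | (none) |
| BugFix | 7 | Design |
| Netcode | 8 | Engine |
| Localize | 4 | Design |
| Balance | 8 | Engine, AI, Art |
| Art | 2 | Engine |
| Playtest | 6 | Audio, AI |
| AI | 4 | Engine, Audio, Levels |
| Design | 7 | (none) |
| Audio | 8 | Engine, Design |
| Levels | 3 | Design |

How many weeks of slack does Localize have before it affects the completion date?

Design→Audio→AI→Balance = 7+8+4+8 = 27 sets the makespan at 27 weeks.
The longest chain containing Localize totals 11 weeks.
Float = 27 − 11 = 16.

16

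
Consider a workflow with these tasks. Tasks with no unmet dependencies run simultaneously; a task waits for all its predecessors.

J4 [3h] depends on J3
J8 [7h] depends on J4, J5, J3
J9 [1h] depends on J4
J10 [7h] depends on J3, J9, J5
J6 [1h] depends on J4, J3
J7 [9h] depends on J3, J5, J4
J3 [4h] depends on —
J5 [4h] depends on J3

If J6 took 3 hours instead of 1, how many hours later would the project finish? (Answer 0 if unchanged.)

0

The binding path is J3→J5→J7 = 4+4+9 = 17; finish at 17 hours.
J6 is off the critical path — its longest chain is 8 hours, giving 9 of slack.
The critical path is still J3→J5→J7; finish is now 17 hours.
Change in finish: 17 − 17 = +0 hours.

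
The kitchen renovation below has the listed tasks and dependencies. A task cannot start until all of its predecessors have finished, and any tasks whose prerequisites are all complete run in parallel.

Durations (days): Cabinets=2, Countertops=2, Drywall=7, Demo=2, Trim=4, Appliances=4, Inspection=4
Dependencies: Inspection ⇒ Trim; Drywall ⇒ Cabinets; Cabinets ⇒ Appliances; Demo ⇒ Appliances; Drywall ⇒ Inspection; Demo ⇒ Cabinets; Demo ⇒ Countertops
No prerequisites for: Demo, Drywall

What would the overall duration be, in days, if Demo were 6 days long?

15

Critical path before the change: Drywall→Inspection→Trim = 7+4+4 = 15 giving 15 days.
Demo is off the critical path — its longest chain is 8 days, giving 7 of slack.
The critical path is still Drywall→Inspection→Trim; finish is now 15 days.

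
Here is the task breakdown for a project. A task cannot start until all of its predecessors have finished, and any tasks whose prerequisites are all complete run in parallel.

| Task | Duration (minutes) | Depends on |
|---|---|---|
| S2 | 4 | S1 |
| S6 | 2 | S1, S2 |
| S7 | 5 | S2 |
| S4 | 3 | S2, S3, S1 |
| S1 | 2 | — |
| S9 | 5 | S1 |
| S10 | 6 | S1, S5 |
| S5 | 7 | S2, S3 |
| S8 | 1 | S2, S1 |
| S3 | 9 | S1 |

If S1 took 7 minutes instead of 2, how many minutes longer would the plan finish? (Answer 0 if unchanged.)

5

As given, the longest chain is S1→S3→S5→S10 = 2+9+7+6 = 24, so the finish is 24 minutes.
S1 is on the critical path; changing it to 7 makes that path 29 minutes.
No other chain overtakes it, so the finish is 29 minutes.
Change in finish: 29 − 24 = +5 minutes.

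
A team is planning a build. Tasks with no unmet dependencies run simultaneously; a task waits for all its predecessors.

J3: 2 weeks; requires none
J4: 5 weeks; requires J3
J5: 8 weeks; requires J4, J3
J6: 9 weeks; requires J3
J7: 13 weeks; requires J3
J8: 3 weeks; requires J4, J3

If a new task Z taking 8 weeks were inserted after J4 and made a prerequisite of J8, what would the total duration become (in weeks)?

Originally the job takes 15 weeks.
With Z inserted, J8 now waits for max(J4, J3, Z).
New critical path: J3→J4→Z→J8 = 2+5+8+3 = 18 ⇒ 18 weeks.

18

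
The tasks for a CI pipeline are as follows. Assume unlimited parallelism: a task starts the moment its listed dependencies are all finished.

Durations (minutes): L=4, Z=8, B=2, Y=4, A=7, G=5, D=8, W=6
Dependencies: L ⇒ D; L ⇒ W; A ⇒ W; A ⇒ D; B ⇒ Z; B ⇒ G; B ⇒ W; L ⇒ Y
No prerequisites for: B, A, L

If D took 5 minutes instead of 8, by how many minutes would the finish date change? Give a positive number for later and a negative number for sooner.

-2

Baseline: A→D = 7+8 = 15 → 15 minutes.
D lies on that path, so at 5 minutes the path becomes 12 minutes.
New critical path: A→W = 7+6 = 13 ⇒ 13 minutes.
Change in finish: 13 − 15 = -2 minutes.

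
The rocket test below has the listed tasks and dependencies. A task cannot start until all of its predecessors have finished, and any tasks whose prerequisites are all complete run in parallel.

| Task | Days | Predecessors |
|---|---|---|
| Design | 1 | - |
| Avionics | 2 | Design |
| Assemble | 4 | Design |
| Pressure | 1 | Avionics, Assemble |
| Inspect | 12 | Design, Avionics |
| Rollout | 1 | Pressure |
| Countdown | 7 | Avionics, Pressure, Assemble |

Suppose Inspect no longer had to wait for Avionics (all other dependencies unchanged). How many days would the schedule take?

13

Before: longest chain Design→Avionics→Inspect = 1+2+12 = 15, finish 15.
Without Avionics→Inspect, Inspect's earliest start moves from 3 to 1.
After: Design→Assemble→Pressure→Countdown = 1+4+1+7 = 13 → 13 days.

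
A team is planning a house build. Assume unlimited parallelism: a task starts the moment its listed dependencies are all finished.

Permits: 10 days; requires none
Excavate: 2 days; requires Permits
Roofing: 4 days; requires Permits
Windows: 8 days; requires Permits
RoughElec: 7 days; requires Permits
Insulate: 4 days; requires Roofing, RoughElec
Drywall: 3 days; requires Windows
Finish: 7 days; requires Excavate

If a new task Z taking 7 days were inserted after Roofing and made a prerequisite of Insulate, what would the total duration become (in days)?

25

Originally the job takes 21 days.
With Z inserted, Insulate now waits for max(Roofing, RoughElec, Z).
New critical path: Permits→Roofing→Z→Insulate = 10+4+7+4 = 25 ⇒ 25 days.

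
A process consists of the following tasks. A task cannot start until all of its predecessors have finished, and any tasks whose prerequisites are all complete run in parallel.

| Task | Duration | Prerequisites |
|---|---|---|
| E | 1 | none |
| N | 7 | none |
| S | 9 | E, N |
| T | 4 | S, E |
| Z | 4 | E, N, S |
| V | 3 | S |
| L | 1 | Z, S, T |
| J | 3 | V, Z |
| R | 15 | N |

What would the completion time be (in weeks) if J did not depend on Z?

22

Original critical path: N→S→Z→J = 7+9+4+3 = 23 ⇒ 23 weeks.
Without Z→J, J's earliest start moves from 20 to 19.
The longest chain is now N→S→V→J = 7+9+3+3 = 22, so the schedule takes 22 weeks.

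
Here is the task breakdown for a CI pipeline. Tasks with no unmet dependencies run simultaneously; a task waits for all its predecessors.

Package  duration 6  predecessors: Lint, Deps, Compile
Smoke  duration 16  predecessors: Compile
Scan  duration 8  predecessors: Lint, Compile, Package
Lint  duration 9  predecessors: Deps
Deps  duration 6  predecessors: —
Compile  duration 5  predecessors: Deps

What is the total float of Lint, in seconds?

0

Deps→Lint→Package→Scan = 6+9+6+8 = 29 sets the makespan at 29 seconds.
The longest chain containing Lint totals 29 seconds.
Slack of Lint = 6 − 6 = 0 seconds.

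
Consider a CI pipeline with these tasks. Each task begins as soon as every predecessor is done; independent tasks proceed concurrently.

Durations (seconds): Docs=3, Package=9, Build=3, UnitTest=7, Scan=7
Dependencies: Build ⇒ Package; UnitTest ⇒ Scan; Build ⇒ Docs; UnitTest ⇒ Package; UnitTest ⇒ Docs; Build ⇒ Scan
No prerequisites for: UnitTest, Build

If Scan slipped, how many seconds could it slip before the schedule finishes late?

The longest chain is UnitTest→Package = 7+9 = 16; overall finish 16 seconds.
Longest path through Scan: 14 seconds (earliest finish 14, latest finish 16).
Float = 16 − 14 = 2.

2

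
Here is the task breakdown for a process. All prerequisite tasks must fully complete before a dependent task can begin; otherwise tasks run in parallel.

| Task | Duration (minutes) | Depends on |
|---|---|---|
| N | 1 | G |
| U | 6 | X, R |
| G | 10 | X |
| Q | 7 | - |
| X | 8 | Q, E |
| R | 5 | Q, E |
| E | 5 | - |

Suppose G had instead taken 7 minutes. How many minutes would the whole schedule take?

Actual critical path: Q→X→G→N = 7+8+10+1 = 26 ⇒ 26 minutes.
G lies on that path, so at 7 minutes the path becomes 23 minutes.
That remains the longest chain; total 23 minutes.

23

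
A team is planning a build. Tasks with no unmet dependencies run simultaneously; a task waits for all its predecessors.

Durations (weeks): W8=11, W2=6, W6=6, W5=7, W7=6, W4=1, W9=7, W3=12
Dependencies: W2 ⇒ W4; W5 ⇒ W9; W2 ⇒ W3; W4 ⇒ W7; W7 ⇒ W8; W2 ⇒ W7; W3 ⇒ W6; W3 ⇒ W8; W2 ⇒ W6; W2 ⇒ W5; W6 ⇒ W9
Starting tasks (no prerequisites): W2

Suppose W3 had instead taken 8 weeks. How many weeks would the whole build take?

The binding path is W2→W3→W6→W9 = 6+12+6+7 = 31; finish at 31 weeks.
Since W3 is critical, the -4 change carries straight to that chain (now 27 weeks).
The critical path is still W2→W3→W6→W9; finish is now 27 weeks.

27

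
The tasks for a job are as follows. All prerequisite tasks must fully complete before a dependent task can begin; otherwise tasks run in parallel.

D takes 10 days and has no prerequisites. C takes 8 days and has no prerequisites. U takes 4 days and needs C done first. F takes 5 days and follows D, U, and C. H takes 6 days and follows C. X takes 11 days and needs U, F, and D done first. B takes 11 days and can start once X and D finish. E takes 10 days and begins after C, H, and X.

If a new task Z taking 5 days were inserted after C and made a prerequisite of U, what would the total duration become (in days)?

44

Originally the plan takes 39 days.
With Z inserted, U now waits for max(C, Z).
New critical path: C→Z→U→F→X→B = 8+5+4+5+11+11 = 44 ⇒ 44 days.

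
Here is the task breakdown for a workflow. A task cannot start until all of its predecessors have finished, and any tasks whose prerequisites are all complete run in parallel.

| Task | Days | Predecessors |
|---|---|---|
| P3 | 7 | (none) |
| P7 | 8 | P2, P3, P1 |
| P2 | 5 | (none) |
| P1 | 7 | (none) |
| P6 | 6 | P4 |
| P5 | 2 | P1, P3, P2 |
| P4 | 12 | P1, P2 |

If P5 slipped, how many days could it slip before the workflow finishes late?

P1→P4→P6 = 7+12+6 = 25 sets the makespan at 25 days.
P5 finishes as early as 9 and must finish by 25.
Float = 25 − 9 = 16.

16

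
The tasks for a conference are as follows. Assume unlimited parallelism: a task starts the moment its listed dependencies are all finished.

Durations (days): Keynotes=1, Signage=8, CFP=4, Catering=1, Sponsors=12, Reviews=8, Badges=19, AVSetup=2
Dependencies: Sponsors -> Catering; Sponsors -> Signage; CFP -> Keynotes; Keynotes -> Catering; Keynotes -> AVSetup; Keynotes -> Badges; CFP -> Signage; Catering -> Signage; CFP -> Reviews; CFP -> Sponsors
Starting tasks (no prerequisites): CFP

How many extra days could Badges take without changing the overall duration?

1

Critical path: CFP→Sponsors→Catering→Signage = 4+12+1+8 = 25, so the finish is 25 days.
Badges finishes as early as 24 and must finish by 25.
Float = 25 − 24 = 1.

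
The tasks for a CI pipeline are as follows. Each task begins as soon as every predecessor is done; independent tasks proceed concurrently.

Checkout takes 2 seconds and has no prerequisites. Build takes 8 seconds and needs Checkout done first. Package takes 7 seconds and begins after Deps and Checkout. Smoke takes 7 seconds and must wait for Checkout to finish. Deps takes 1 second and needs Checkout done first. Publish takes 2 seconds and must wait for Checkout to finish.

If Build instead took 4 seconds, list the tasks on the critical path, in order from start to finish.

The binding path is Checkout→Build = 2+8 = 10; finish at 10 seconds.
Since Build is critical, the -4 change carries straight to that chain (now 6 seconds).
Now Checkout→Deps→Package = 2+1+7 = 10 is longest, so the finish becomes 10 seconds.

Checkout, Deps, Package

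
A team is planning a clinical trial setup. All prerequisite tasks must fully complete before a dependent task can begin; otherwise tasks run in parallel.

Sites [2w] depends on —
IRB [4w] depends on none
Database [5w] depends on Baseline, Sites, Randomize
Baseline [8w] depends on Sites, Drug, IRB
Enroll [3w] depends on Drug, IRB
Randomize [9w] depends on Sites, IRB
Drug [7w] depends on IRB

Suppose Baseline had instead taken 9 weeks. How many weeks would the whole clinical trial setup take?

25

The binding path is IRB→Drug→Baseline→Database = 4+7+8+5 = 24; finish at 24 weeks.
Baseline lies on that path, so at 9 weeks the path becomes 25 weeks.
That remains the longest chain; total 25 weeks.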